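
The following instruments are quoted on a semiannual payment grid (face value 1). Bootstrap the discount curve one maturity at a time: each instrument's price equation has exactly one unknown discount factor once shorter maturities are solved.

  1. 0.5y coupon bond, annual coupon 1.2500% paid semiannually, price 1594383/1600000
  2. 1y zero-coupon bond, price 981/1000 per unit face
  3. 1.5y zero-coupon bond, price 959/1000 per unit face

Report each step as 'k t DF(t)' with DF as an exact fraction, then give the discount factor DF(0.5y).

step 1 [0.5y] bond c/2=1/160: DF=(1594383/1600000 − 1/160·(0))/(1+1/160) = 9903/10000 ≈ 0.990300
step 2 [1y] zero: DF = P = 981/1000 ≈ 0.981000
step 3 [1.5y] zero: DF = P = 959/1000 ≈ 0.959000

1 1/2 9903/10000
2 1 981/1000
3 3/2 959/1000
DF(0.5y) = 9903/10000 ≈ 0.990300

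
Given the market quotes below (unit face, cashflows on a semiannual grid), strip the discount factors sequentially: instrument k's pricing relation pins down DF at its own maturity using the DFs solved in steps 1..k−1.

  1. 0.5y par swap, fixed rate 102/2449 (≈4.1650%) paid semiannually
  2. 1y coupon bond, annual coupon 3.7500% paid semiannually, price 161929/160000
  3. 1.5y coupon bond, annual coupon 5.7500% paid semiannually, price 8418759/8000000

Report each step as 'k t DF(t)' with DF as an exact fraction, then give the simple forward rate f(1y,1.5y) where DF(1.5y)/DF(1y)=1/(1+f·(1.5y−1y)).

step 1 [0.5y] swap r/2=51/2449: DF=(1 − 51/2449·(0))/(1+51/2449) = 2449/2500 ≈ 0.979600
step 2 [1y] bond c/2=3/160: DF=(161929/160000 − 3/160·(0.979600))/(1+3/160) = 4877/5000 ≈ 0.975400
step 3 [1.5y] bond c/2=23/800: DF=(8418759/8000000 − 23/800·(0.979600+0.975400))/(1+23/800) = 9683/10000 ≈ 0.968300

1 1/2 2449/2500
2 1 4877/5000
3 3/2 9683/10000
f(1y,1.5y) = ((4877/5000)/(9683/10000) − 1)/(1/2) = 142/9683 ≈ 1.4665%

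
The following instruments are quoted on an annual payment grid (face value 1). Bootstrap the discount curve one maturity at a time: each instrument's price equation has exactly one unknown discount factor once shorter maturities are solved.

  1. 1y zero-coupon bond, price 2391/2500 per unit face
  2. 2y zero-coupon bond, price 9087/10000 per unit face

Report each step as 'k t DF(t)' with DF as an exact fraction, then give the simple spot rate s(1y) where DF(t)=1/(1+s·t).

step 1 [1y] zero: DF = P = 2391/2500 ≈ 0.956400
step 2 [2y] zero: DF = P = 9087/10000 ≈ 0.908700

1 1 2391/2500
2 2 9087/10000
s(1y) = (1/(2391/2500) − 1)/(1) = 109/2391 ≈ 4.5588%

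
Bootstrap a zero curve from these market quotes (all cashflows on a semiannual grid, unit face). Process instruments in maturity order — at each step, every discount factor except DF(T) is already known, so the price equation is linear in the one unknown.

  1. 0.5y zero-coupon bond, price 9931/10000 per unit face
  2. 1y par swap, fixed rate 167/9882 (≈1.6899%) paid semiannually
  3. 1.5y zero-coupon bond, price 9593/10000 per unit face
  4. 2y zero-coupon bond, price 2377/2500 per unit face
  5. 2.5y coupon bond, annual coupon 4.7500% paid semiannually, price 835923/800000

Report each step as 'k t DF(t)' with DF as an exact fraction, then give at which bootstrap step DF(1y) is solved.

step 1 [0.5y] zero: DF = P = 9931/10000 ≈ 0.993100
step 2 [1y] swap r/2=167/19764: DF=(1 − 167/19764·(0.993100))/(1+167/19764) = 9833/10000 ≈ 0.983300
step 3 [1.5y] zero: DF = P = 9593/10000 ≈ 0.959300
step 4 [2y] zero: DF = P = 2377/2500 ≈ 0.950800
step 5 [2.5y] bond c/2=19/800: DF=(835923/800000 − 19/800·(0.993100+0.983300+0.959300+0.950800))/(1+19/800) = 1861/2000 ≈ 0.930500

1 1/2 9931/10000
2 1 9833/10000
3 3/2 9593/10000
4 2 2377/2500
5 5/2 1861/2000
DF(1y) is solved at step 2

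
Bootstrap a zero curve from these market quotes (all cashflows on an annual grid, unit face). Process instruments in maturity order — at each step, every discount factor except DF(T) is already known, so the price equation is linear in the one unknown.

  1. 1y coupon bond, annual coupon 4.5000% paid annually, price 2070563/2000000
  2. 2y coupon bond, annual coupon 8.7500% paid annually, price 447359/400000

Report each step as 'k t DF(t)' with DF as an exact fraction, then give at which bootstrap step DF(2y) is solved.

1 1 9907/10000
2 2 9487/10000
DF(2y) is solved at step 2

step 1 [1y] bond c/1=9/200: DF=(2070563/2000000 − 9/200·(0))/(1+9/200) = 9907/10000 ≈ 0.990700
step 2 [2y] bond c/1=7/80: DF=(447359/400000 − 7/80·(0.990700))/(1+7/80) = 9487/10000 ≈ 0.948700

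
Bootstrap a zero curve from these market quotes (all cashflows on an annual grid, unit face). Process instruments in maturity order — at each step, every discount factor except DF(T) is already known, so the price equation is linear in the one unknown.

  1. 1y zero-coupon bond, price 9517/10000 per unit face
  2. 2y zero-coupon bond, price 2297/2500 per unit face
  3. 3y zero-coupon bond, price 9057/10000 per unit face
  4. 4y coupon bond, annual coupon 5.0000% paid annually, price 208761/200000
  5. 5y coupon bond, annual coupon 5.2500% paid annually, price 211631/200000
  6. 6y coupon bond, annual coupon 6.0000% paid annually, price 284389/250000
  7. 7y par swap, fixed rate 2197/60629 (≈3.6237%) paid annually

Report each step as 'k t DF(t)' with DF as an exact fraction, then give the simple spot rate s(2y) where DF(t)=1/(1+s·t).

step 1 [1y] zero: DF = P = 9517/10000 ≈ 0.951700
step 2 [2y] zero: DF = P = 2297/2500 ≈ 0.918800
step 3 [3y] zero: DF = P = 9057/10000 ≈ 0.905700
step 4 [4y] bond c/1=1/20: DF=(208761/200000 − 1/20·(0.951700+0.918800+0.905700))/(1+1/20) = 8619/10000 ≈ 0.861900
step 5 [5y] bond c/1=21/400: DF=(211631/200000 − 21/400·(0.951700+0.918800+0.905700+0.861900))/(1+21/400) = 8239/10000 ≈ 0.823900
step 6 [6y] bond c/1=3/50: DF=(284389/250000 − 3/50·(0.951700+0.918800+0.905700+0.861900+0.823900))/(1+3/50) = 4103/5000 ≈ 0.820600
step 7 [7y] swap r/1=2197/60629: DF=(1 − 2197/60629·(0.951700+0.918800+0.905700+0.861900+0.823900+0.820600))/(1+2197/60629) = 7803/10000 ≈ 0.780300

1 1 9517/10000
2 2 2297/2500
3 3 9057/10000
4 4 8619/10000
5 5 8239/10000
6 6 4103/5000
7 7 7803/10000
s(2y) = (1/(2297/2500) − 1)/(2) = 203/4594 ≈ 4.4188%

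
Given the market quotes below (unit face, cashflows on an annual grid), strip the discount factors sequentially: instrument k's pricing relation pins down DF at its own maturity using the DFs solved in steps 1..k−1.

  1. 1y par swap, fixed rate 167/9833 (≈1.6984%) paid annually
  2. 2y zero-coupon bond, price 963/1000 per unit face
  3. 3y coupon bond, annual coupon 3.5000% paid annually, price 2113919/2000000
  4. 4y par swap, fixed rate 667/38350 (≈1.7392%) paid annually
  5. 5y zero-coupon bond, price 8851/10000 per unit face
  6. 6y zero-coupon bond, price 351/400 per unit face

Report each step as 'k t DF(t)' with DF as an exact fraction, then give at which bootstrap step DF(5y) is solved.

1 1 9833/10000
2 2 963/1000
3 3 4777/5000
4 4 9333/10000
5 5 8851/10000
6 6 351/400
DF(5y) is solved at step 5

step 1 [1y] swap r/1=167/9833: DF=(1 − 167/9833·(0))/(1+167/9833) = 9833/10000 ≈ 0.983300
step 2 [2y] zero: DF = P = 963/1000 ≈ 0.963000
step 3 [3y] bond c/1=7/200: DF=(2113919/2000000 − 7/200·(0.983300+0.963000))/(1+7/200) = 4777/5000 ≈ 0.955400
step 4 [4y] swap r/1=667/38350: DF=(1 − 667/38350·(0.983300+0.963000+0.955400))/(1+667/38350) = 9333/10000 ≈ 0.933300
step 5 [5y] zero: DF = P = 8851/10000 ≈ 0.885100
step 6 [6y] zero: DF = P = 351/400 ≈ 0.877500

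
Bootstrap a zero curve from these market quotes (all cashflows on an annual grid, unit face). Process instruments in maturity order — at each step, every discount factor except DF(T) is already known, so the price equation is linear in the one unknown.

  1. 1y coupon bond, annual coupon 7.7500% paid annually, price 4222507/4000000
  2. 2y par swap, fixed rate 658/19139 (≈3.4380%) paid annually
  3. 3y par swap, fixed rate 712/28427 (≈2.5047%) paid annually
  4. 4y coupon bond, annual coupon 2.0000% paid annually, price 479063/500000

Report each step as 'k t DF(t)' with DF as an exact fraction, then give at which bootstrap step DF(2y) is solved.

step 1 [1y] bond c/1=31/400: DF=(4222507/4000000 − 31/400·(0))/(1+31/400) = 9797/10000 ≈ 0.979700
step 2 [2y] swap r/1=658/19139: DF=(1 − 658/19139·(0.979700))/(1+658/19139) = 4671/5000 ≈ 0.934200
step 3 [3y] swap r/1=712/28427: DF=(1 − 712/28427·(0.979700+0.934200))/(1+712/28427) = 1161/1250 ≈ 0.928800
step 4 [4y] bond c/1=1/50: DF=(479063/500000 − 1/50·(0.979700+0.934200+0.928800))/(1+1/50) = 2209/2500 ≈ 0.883600

1 1 9797/10000
2 2 4671/5000
3 3 1161/1250
4 4 2209/2500
DF(2y) is solved at step 2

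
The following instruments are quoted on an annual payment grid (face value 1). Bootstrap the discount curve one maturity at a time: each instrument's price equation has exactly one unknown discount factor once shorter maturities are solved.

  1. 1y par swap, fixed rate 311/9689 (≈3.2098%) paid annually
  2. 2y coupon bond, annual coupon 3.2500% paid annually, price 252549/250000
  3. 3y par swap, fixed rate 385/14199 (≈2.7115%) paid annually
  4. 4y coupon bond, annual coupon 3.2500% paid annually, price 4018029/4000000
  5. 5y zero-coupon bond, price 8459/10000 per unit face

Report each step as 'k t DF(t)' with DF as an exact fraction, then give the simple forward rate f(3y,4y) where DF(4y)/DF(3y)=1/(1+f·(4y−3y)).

1 1 9689/10000
2 2 9479/10000
3 3 923/1000
4 4 1767/2000
5 5 8459/10000
f(3y,4y) = ((923/1000)/(1767/2000) − 1)/(1) = 79/1767 ≈ 4.4709%

step 1 [1y] swap r/1=311/9689: DF=(1 − 311/9689·(0))/(1+311/9689) = 9689/10000 ≈ 0.968900
step 2 [2y] bond c/1=13/400: DF=(252549/250000 − 13/400·(0.968900))/(1+13/400) = 9479/10000 ≈ 0.947900
step 3 [3y] swap r/1=385/14199: DF=(1 − 385/14199·(0.968900+0.947900))/(1+385/14199) = 923/1000 ≈ 0.923000
step 4 [4y] bond c/1=13/400: DF=(4018029/4000000 − 13/400·(0.968900+0.947900+0.923000))/(1+13/400) = 1767/2000 ≈ 0.883500
step 5 [5y] zero: DF = P = 8459/10000 ≈ 0.845900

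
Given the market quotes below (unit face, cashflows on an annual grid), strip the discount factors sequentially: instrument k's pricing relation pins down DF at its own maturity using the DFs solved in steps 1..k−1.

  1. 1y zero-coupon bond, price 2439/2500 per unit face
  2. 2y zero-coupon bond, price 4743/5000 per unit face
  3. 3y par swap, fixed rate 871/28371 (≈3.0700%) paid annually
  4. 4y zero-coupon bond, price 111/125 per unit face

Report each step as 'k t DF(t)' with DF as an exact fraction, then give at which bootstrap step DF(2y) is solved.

step 1 [1y] zero: DF = P = 2439/2500 ≈ 0.975600
step 2 [2y] zero: DF = P = 4743/5000 ≈ 0.948600
step 3 [3y] swap r/1=871/28371: DF=(1 − 871/28371·(0.975600+0.948600))/(1+871/28371) = 9129/10000 ≈ 0.912900
step 4 [4y] zero: DF = P = 111/125 ≈ 0.888000

1 1 2439/2500
2 2 4743/5000
3 3 9129/10000
4 4 111/125
DF(2y) is solved at step 2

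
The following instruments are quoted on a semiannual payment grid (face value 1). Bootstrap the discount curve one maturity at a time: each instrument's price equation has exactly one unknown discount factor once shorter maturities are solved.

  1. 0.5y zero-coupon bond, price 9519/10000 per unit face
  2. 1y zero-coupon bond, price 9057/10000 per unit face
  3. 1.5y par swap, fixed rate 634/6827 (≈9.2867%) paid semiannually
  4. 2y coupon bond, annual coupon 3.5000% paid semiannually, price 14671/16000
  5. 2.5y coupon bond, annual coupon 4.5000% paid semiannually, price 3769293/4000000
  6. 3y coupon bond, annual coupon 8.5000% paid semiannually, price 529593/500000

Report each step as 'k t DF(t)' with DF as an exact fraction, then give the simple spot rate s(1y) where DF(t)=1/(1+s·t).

step 1 [0.5y] zero: DF = P = 9519/10000 ≈ 0.951900
step 2 [1y] zero: DF = P = 9057/10000 ≈ 0.905700
step 3 [1.5y] swap r/2=317/6827: DF=(1 − 317/6827·(0.951900+0.905700))/(1+317/6827) = 2183/2500 ≈ 0.873200
step 4 [2y] bond c/2=7/400: DF=(14671/16000 − 7/400·(0.951900+0.905700+0.873200))/(1+7/400) = 4271/5000 ≈ 0.854200
step 5 [2.5y] bond c/2=9/400: DF=(3769293/4000000 − 9/400·(0.951900+0.905700+0.873200+0.854200))/(1+9/400) = 8427/10000 ≈ 0.842700
step 6 [3y] bond c/2=17/400: DF=(529593/500000 − 17/400·(0.951900+0.905700+0.873200+0.854200+0.842700))/(1+17/400) = 1671/2000 ≈ 0.835500

1 1/2 9519/10000
2 1 9057/10000
3 3/2 2183/2500
4 2 4271/5000
5 5/2 8427/10000
6 3 1671/2000
s(1y) = (1/(9057/10000) − 1)/(1) = 943/9057 ≈ 10.4118%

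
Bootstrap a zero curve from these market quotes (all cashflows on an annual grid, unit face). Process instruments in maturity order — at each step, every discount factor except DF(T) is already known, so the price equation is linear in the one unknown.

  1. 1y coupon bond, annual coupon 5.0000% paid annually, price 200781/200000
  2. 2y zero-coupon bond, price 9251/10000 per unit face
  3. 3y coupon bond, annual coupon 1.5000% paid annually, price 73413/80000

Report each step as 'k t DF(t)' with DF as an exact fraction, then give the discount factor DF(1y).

step 1 [1y] bond c/1=1/20: DF=(200781/200000 − 1/20·(0))/(1+1/20) = 9561/10000 ≈ 0.956100
step 2 [2y] zero: DF = P = 9251/10000 ≈ 0.925100
step 3 [3y] bond c/1=3/200: DF=(73413/80000 − 3/200·(0.956100+0.925100))/(1+3/200) = 8763/10000 ≈ 0.876300

1 1 9561/10000
2 2 9251/10000
3 3 8763/10000
DF(1y) = 9561/10000 ≈ 0.956100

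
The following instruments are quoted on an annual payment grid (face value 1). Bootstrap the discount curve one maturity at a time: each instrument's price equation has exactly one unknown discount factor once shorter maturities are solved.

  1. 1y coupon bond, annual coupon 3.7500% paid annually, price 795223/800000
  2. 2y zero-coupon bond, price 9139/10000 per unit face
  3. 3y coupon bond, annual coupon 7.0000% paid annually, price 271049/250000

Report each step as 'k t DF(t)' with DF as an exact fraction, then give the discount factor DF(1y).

1 1 9581/10000
2 2 9139/10000
3 3 2227/2500
DF(1y) = 9581/10000 ≈ 0.958100

step 1 [1y] bond c/1=3/80: DF=(795223/800000 − 3/80·(0))/(1+3/80) = 9581/10000 ≈ 0.958100
step 2 [2y] zero: DF = P = 9139/10000 ≈ 0.913900
step 3 [3y] bond c/1=7/100: DF=(271049/250000 − 7/100·(0.958100+0.913900))/(1+7/100) = 2227/2500 ≈ 0.890800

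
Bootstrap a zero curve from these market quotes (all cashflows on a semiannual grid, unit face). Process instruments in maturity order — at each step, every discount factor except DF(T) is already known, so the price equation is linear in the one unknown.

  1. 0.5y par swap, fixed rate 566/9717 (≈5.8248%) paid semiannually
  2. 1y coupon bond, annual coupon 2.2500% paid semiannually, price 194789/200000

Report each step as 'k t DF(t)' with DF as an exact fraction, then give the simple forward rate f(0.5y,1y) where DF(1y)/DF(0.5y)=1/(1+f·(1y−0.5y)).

1 1/2 9717/10000
2 1 9523/10000
f(0.5y,1y) = ((9717/10000)/(9523/10000) − 1)/(1/2) = 388/9523 ≈ 4.0743%

step 1 [0.5y] swap r/2=283/9717: DF=(1 − 283/9717·(0))/(1+283/9717) = 9717/10000 ≈ 0.971700
step 2 [1y] bond c/2=9/800: DF=(194789/200000 − 9/800·(0.971700))/(1+9/800) = 9523/10000 ≈ 0.952300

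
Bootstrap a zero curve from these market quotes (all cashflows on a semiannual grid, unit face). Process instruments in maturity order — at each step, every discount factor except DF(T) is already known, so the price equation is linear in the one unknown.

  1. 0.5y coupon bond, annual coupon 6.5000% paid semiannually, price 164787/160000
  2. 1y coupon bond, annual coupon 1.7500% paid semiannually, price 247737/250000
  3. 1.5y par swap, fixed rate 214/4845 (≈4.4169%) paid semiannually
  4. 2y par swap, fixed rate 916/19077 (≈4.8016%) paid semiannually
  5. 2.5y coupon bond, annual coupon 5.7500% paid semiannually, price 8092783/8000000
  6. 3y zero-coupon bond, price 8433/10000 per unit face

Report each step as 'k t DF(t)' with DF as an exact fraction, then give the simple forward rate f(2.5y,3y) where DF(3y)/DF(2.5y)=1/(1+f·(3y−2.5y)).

step 1 [0.5y] bond c/2=13/400: DF=(164787/160000 − 13/400·(0))/(1+13/400) = 399/400 ≈ 0.997500
step 2 [1y] bond c/2=7/800: DF=(247737/250000 − 7/800·(0.997500))/(1+7/800) = 9737/10000 ≈ 0.973700
step 3 [1.5y] swap r/2=107/4845: DF=(1 − 107/4845·(0.997500+0.973700))/(1+107/4845) = 4679/5000 ≈ 0.935800
step 4 [2y] swap r/2=458/19077: DF=(1 − 458/19077·(0.997500+0.973700+0.935800))/(1+458/19077) = 2271/2500 ≈ 0.908400
step 5 [2.5y] bond c/2=23/800: DF=(8092783/8000000 − 23/800·(0.997500+0.973700+0.935800+0.908400))/(1+23/800) = 8767/10000 ≈ 0.876700
step 6 [3y] zero: DF = P = 8433/10000 ≈ 0.843300

1 1/2 399/400
2 1 9737/10000
3 3/2 4679/5000
4 2 2271/2500
5 5/2 8767/10000
6 3 8433/10000
f(2.5y,3y) = ((8767/10000)/(8433/10000) − 1)/(1/2) = 668/8433 ≈ 7.9213%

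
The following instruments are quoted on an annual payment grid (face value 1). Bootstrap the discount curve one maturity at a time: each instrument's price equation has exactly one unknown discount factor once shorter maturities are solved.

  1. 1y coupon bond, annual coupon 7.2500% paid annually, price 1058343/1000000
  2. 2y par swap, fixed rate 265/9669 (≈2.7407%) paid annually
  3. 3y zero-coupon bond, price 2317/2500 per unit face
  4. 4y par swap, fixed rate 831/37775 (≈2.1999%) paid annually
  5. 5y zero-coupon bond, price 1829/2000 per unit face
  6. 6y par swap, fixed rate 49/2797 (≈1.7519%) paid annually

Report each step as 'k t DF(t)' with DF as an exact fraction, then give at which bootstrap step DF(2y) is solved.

step 1 [1y] bond c/1=29/400: DF=(1058343/1000000 − 29/400·(0))/(1+29/400) = 2467/2500 ≈ 0.986800
step 2 [2y] swap r/1=265/9669: DF=(1 − 265/9669·(0.986800))/(1+265/9669) = 947/1000 ≈ 0.947000
step 3 [3y] zero: DF = P = 2317/2500 ≈ 0.926800
step 4 [4y] swap r/1=831/37775: DF=(1 − 831/37775·(0.986800+0.947000+0.926800))/(1+831/37775) = 9169/10000 ≈ 0.916900
step 5 [5y] zero: DF = P = 1829/2000 ≈ 0.914500
step 6 [6y] swap r/1=49/2797: DF=(1 − 49/2797·(0.986800+0.947000+0.926800+0.916900+0.914500))/(1+49/2797) = 451/500 ≈ 0.902000

1 1 2467/2500
2 2 947/1000
3 3 2317/2500
4 4 9169/10000
5 5 1829/2000
6 6 451/500
DF(2y) is solved at step 2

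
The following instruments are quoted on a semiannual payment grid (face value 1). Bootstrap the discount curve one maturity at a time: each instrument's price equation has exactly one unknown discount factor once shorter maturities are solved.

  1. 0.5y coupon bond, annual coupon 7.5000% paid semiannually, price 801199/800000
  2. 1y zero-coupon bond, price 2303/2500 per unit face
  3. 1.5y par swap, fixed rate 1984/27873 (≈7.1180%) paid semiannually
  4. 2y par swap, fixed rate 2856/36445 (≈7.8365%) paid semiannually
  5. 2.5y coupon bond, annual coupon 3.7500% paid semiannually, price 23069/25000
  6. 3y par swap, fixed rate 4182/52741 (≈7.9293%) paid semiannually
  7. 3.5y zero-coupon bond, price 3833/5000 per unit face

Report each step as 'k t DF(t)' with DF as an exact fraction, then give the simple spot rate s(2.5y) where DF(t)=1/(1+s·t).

1 1/2 9653/10000
2 1 2303/2500
3 3/2 563/625
4 2 2143/2500
5 5/2 8387/10000
6 3 7909/10000
7 7/2 3833/5000
s(2.5y) = (1/(8387/10000) − 1)/(5/2) = 3226/41935 ≈ 7.6929%

step 1 [0.5y] bond c/2=3/80: DF=(801199/800000 − 3/80·(0))/(1+3/80) = 9653/10000 ≈ 0.965300
step 2 [1y] zero: DF = P = 2303/2500 ≈ 0.921200
step 3 [1.5y] swap r/2=992/27873: DF=(1 − 992/27873·(0.965300+0.921200))/(1+992/27873) = 563/625 ≈ 0.900800
step 4 [2y] swap r/2=1428/36445: DF=(1 − 1428/36445·(0.965300+0.921200+0.900800))/(1+1428/36445) = 2143/2500 ≈ 0.857200
step 5 [2.5y] bond c/2=3/160: DF=(23069/25000 − 3/160·(0.965300+0.921200+0.900800+0.857200))/(1+3/160) = 8387/10000 ≈ 0.838700
step 6 [3y] swap r/2=2091/52741: DF=(1 − 2091/52741·(0.965300+0.921200+0.900800+0.857200+0.838700))/(1+2091/52741) = 7909/10000 ≈ 0.790900
step 7 [3.5y] zero: DF = P = 3833/5000 ≈ 0.766600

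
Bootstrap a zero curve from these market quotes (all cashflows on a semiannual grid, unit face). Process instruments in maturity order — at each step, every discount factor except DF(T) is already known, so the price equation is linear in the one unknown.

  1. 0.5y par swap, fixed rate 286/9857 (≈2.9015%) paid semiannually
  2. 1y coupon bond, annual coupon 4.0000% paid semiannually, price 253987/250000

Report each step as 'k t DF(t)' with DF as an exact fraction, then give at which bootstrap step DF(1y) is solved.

1 1/2 9857/10000
2 1 9767/10000
DF(1y) is solved at step 2

step 1 [0.5y] swap r/2=143/9857: DF=(1 − 143/9857·(0))/(1+143/9857) = 9857/10000 ≈ 0.985700
step 2 [1y] bond c/2=1/50: DF=(253987/250000 − 1/50·(0.985700))/(1+1/50) = 9767/10000 ≈ 0.976700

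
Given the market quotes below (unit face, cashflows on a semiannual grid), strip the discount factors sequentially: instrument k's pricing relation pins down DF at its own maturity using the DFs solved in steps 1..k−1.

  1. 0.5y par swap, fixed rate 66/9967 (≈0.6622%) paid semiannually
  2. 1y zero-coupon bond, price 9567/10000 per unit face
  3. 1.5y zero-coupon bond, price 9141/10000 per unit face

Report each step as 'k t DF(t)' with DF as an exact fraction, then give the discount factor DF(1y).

step 1 [0.5y] swap r/2=33/9967: DF=(1 − 33/9967·(0))/(1+33/9967) = 9967/10000 ≈ 0.996700
step 2 [1y] zero: DF = P = 9567/10000 ≈ 0.956700
step 3 [1.5y] zero: DF = P = 9141/10000 ≈ 0.914100

1 1/2 9967/10000
2 1 9567/10000
3 3/2 9141/10000
DF(1y) = 9567/10000 ≈ 0.956700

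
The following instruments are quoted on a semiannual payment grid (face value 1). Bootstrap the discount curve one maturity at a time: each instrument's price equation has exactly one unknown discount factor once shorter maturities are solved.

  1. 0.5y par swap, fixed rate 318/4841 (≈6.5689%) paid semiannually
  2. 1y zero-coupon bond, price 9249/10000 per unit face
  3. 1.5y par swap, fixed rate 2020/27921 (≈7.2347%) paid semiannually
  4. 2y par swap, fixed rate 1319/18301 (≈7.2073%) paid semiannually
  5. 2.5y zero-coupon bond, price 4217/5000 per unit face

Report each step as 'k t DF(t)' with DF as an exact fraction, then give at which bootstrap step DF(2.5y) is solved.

1 1/2 4841/5000
2 1 9249/10000
3 3/2 899/1000
4 2 8681/10000
5 5/2 4217/5000
DF(2.5y) is solved at step 5

step 1 [0.5y] swap r/2=159/4841: DF=(1 − 159/4841·(0))/(1+159/4841) = 4841/5000 ≈ 0.968200
step 2 [1y] zero: DF = P = 9249/10000 ≈ 0.924900
step 3 [1.5y] swap r/2=1010/27921: DF=(1 − 1010/27921·(0.968200+0.924900))/(1+1010/27921) = 899/1000 ≈ 0.899000
step 4 [2y] swap r/2=1319/36602: DF=(1 − 1319/36602·(0.968200+0.924900+0.899000))/(1+1319/36602) = 8681/10000 ≈ 0.868100
step 5 [2.5y] zero: DF = P = 4217/5000 ≈ 0.843400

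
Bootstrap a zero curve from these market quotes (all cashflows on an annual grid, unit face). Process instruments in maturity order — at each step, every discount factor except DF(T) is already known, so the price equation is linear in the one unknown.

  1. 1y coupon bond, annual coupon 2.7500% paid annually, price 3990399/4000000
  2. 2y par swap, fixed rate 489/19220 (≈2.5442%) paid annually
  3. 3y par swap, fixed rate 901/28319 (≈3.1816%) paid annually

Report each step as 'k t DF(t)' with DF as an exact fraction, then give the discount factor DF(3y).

step 1 [1y] bond c/1=11/400: DF=(3990399/4000000 − 11/400·(0))/(1+11/400) = 9709/10000 ≈ 0.970900
step 2 [2y] swap r/1=489/19220: DF=(1 − 489/19220·(0.970900))/(1+489/19220) = 9511/10000 ≈ 0.951100
step 3 [3y] swap r/1=901/28319: DF=(1 − 901/28319·(0.970900+0.951100))/(1+901/28319) = 9099/10000 ≈ 0.909900

1 1 9709/10000
2 2 9511/10000
3 3 9099/10000
DF(3y) = 9099/10000 ≈ 0.909900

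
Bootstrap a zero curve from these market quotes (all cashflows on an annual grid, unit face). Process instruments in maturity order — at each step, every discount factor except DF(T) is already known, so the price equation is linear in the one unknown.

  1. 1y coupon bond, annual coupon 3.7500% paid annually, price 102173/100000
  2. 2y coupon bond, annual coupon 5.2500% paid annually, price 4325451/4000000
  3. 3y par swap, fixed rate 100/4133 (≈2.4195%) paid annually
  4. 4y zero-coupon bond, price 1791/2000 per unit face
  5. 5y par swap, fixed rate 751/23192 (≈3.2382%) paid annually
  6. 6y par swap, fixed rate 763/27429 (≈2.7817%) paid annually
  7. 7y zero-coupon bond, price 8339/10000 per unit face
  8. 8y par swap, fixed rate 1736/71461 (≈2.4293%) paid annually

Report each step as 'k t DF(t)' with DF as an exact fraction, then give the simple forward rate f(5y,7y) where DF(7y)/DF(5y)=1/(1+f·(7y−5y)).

1 1 1231/1250
2 2 9783/10000
3 3 93/100
4 4 1791/2000
5 5 4249/5000
6 6 4237/5000
7 7 8339/10000
8 8 1033/1250
f(5y,7y) = ((4249/5000)/(8339/10000) − 1)/(2) = 159/16678 ≈ 0.9534%

step 1 [1y] bond c/1=3/80: DF=(102173/100000 − 3/80·(0))/(1+3/80) = 1231/1250 ≈ 0.984800
step 2 [2y] bond c/1=21/400: DF=(4325451/4000000 − 21/400·(0.984800))/(1+21/400) = 9783/10000 ≈ 0.978300
step 3 [3y] swap r/1=100/4133: DF=(1 − 100/4133·(0.984800+0.978300))/(1+100/4133) = 93/100 ≈ 0.930000
step 4 [4y] zero: DF = P = 1791/2000 ≈ 0.895500
step 5 [5y] swap r/1=751/23192: DF=(1 − 751/23192·(0.984800+0.978300+0.930000+0.895500))/(1+751/23192) = 4249/5000 ≈ 0.849800
step 6 [6y] swap r/1=763/27429: DF=(1 − 763/27429·(0.984800+0.978300+0.930000+0.895500+0.849800))/(1+763/27429) = 4237/5000 ≈ 0.847400
step 7 [7y] zero: DF = P = 8339/10000 ≈ 0.833900
step 8 [8y] swap r/1=1736/71461: DF=(1 − 1736/71461·(0.984800+0.978300+0.930000+0.895500+0.849800+0.847400+0.833900))/(1+1736/71461) = 1033/1250 ≈ 0.826400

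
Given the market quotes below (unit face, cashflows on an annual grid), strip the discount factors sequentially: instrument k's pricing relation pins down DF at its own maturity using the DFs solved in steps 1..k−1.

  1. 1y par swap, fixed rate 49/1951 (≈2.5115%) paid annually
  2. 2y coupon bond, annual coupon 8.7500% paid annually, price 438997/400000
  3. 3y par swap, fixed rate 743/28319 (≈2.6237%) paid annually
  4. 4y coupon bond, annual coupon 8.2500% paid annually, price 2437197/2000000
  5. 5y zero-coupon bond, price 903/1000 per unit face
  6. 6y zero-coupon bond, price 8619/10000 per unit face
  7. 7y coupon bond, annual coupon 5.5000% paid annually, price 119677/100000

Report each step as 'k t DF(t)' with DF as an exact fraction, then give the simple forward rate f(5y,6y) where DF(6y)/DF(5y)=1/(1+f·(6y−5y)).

step 1 [1y] swap r/1=49/1951: DF=(1 − 49/1951·(0))/(1+49/1951) = 1951/2000 ≈ 0.975500
step 2 [2y] bond c/1=7/80: DF=(438997/400000 − 7/80·(0.975500))/(1+7/80) = 9307/10000 ≈ 0.930700
step 3 [3y] swap r/1=743/28319: DF=(1 − 743/28319·(0.975500+0.930700))/(1+743/28319) = 9257/10000 ≈ 0.925700
step 4 [4y] bond c/1=33/400: DF=(2437197/2000000 − 33/400·(0.975500+0.930700+0.925700))/(1+33/400) = 9099/10000 ≈ 0.909900
step 5 [5y] zero: DF = P = 903/1000 ≈ 0.903000
step 6 [6y] zero: DF = P = 8619/10000 ≈ 0.861900
step 7 [7y] bond c/1=11/200: DF=(119677/100000 − 11/200·(0.975500+0.930700+0.925700+0.909900+0.903000+0.861900))/(1+11/200) = 8473/10000 ≈ 0.847300

1 1 1951/2000
2 2 9307/10000
3 3 9257/10000
4 4 9099/10000
5 5 903/1000
6 6 8619/10000
7 7 8473/10000
f(5y,6y) = ((903/1000)/(8619/10000) − 1)/(1) = 137/2873 ≈ 4.7685%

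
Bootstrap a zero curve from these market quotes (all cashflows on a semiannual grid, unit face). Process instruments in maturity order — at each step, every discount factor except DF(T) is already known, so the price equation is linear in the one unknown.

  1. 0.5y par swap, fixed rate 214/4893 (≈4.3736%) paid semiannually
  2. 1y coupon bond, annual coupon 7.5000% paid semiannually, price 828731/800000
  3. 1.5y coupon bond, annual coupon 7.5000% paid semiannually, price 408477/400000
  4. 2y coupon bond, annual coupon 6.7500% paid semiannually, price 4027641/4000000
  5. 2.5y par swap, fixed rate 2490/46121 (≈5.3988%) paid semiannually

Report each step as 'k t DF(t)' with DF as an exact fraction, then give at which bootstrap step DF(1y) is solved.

1 1/2 4893/5000
2 1 9631/10000
3 3/2 9141/10000
4 2 1101/1250
5 5/2 1751/2000
DF(1y) is solved at step 2

step 1 [0.5y] swap r/2=107/4893: DF=(1 − 107/4893·(0))/(1+107/4893) = 4893/5000 ≈ 0.978600
step 2 [1y] bond c/2=3/80: DF=(828731/800000 − 3/80·(0.978600))/(1+3/80) = 9631/10000 ≈ 0.963100
step 3 [1.5y] bond c/2=3/80: DF=(408477/400000 − 3/80·(0.978600+0.963100))/(1+3/80) = 9141/10000 ≈ 0.914100
step 4 [2y] bond c/2=27/800: DF=(4027641/4000000 − 27/800·(0.978600+0.963100+0.914100))/(1+27/800) = 1101/1250 ≈ 0.880800
step 5 [2.5y] swap r/2=1245/46121: DF=(1 − 1245/46121·(0.978600+0.963100+0.914100+0.880800))/(1+1245/46121) = 1751/2000 ≈ 0.875500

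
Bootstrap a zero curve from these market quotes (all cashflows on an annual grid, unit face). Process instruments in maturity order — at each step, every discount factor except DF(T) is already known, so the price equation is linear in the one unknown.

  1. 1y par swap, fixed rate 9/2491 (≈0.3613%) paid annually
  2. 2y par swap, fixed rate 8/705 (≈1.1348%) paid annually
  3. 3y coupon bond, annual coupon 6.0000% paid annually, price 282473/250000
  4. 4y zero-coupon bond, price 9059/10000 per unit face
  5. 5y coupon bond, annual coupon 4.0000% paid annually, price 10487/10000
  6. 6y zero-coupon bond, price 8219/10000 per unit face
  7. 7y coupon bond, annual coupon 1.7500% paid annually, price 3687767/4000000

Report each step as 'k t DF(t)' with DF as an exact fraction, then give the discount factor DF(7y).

step 1 [1y] swap r/1=9/2491: DF=(1 − 9/2491·(0))/(1+9/2491) = 2491/2500 ≈ 0.996400
step 2 [2y] swap r/1=8/705: DF=(1 − 8/705·(0.996400))/(1+8/705) = 611/625 ≈ 0.977600
step 3 [3y] bond c/1=3/50: DF=(282473/250000 − 3/50·(0.996400+0.977600))/(1+3/50) = 4771/5000 ≈ 0.954200
step 4 [4y] zero: DF = P = 9059/10000 ≈ 0.905900
step 5 [5y] bond c/1=1/25: DF=(10487/10000 − 1/25·(0.996400+0.977600+0.954200+0.905900))/(1+1/25) = 8609/10000 ≈ 0.860900
step 6 [6y] zero: DF = P = 8219/10000 ≈ 0.821900
step 7 [7y] bond c/1=7/400: DF=(3687767/4000000 − 7/400·(0.996400+0.977600+0.954200+0.905900+0.860900+0.821900))/(1+7/400) = 507/625 ≈ 0.811200

1 1 2491/2500
2 2 611/625
3 3 4771/5000
4 4 9059/10000
5 5 8609/10000
6 6 8219/10000
7 7 507/625
DF(7y) = 507/625 ≈ 0.811200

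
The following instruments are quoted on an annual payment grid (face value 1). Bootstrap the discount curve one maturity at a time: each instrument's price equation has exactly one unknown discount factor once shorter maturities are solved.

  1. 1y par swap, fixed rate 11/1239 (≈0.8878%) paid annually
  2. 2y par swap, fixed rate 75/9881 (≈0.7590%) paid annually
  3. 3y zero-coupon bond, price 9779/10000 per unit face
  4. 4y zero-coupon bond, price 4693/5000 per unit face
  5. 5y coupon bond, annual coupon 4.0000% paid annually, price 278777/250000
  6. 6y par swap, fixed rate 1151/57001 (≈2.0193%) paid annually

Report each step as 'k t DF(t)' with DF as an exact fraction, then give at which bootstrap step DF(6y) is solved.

1 1 1239/1250
2 2 197/200
3 3 9779/10000
4 4 4693/5000
5 5 369/400
6 6 8849/10000
DF(6y) is solved at step 6

step 1 [1y] swap r/1=11/1239: DF=(1 − 11/1239·(0))/(1+11/1239) = 1239/1250 ≈ 0.991200
step 2 [2y] swap r/1=75/9881: DF=(1 − 75/9881·(0.991200))/(1+75/9881) = 197/200 ≈ 0.985000
step 3 [3y] zero: DF = P = 9779/10000 ≈ 0.977900
step 4 [4y] zero: DF = P = 4693/5000 ≈ 0.938600
step 5 [5y] bond c/1=1/25: DF=(278777/250000 − 1/25·(0.991200+0.985000+0.977900+0.938600))/(1+1/25) = 369/400 ≈ 0.922500
step 6 [6y] swap r/1=1151/57001: DF=(1 − 1151/57001·(0.991200+0.985000+0.977900+0.938600+0.922500))/(1+1151/57001) = 8849/10000 ≈ 0.884900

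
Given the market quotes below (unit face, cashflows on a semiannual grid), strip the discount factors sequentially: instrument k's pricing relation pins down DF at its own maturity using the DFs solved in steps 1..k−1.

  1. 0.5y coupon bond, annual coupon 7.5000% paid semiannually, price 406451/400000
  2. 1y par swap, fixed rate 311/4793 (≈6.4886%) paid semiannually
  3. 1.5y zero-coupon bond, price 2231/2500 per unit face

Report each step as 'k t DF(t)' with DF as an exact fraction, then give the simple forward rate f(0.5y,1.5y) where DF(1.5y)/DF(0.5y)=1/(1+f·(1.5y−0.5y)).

step 1 [0.5y] bond c/2=3/80: DF=(406451/400000 − 3/80·(0))/(1+3/80) = 4897/5000 ≈ 0.979400
step 2 [1y] swap r/2=311/9586: DF=(1 − 311/9586·(0.979400))/(1+311/9586) = 4689/5000 ≈ 0.937800
step 3 [1.5y] zero: DF = P = 2231/2500 ≈ 0.892400

1 1/2 4897/5000
2 1 4689/5000
3 3/2 2231/2500
f(0.5y,1.5y) = ((4897/5000)/(2231/2500) − 1)/(1) = 435/4462 ≈ 9.7490%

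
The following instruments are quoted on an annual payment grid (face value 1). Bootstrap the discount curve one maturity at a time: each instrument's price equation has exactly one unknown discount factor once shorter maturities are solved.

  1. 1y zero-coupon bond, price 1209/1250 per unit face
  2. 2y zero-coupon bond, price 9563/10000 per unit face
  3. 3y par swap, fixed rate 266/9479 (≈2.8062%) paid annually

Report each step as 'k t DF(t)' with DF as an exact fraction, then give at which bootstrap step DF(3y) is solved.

1 1 1209/1250
2 2 9563/10000
3 3 4601/5000
DF(3y) is solved at step 3

step 1 [1y] zero: DF = P = 1209/1250 ≈ 0.967200
step 2 [2y] zero: DF = P = 9563/10000 ≈ 0.956300
step 3 [3y] swap r/1=266/9479: DF=(1 − 266/9479·(0.967200+0.956300))/(1+266/9479) = 4601/5000 ≈ 0.920200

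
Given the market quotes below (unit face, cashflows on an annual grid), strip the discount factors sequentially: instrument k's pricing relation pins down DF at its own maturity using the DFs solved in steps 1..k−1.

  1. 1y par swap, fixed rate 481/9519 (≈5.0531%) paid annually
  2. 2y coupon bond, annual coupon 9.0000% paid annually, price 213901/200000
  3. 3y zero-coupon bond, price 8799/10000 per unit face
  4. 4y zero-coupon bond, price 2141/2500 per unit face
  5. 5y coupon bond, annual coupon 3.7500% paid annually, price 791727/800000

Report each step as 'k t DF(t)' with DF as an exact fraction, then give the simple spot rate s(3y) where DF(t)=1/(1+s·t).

1 1 9519/10000
2 2 4513/5000
3 3 8799/10000
4 4 2141/2500
5 5 8241/10000
s(3y) = (1/(8799/10000) − 1)/(3) = 1201/26397 ≈ 4.5498%

step 1 [1y] swap r/1=481/9519: DF=(1 − 481/9519·(0))/(1+481/9519) = 9519/10000 ≈ 0.951900
step 2 [2y] bond c/1=9/100: DF=(213901/200000 − 9/100·(0.951900))/(1+9/100) = 4513/5000 ≈ 0.902600
step 3 [3y] zero: DF = P = 8799/10000 ≈ 0.879900
step 4 [4y] zero: DF = P = 2141/2500 ≈ 0.856400
step 5 [5y] bond c/1=3/80: DF=(791727/800000 − 3/80·(0.951900+0.902600+0.879900+0.856400))/(1+3/80) = 8241/10000 ≈ 0.824100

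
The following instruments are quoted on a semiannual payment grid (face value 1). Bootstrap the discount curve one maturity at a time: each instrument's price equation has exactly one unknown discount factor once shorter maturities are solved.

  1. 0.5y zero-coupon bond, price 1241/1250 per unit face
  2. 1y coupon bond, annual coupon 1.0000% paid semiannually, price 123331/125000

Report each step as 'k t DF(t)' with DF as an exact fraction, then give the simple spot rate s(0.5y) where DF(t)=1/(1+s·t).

1 1/2 1241/1250
2 1 1221/1250
s(0.5y) = (1/(1241/1250) − 1)/(1/2) = 18/1241 ≈ 1.4504%

step 1 [0.5y] zero: DF = P = 1241/1250 ≈ 0.992800
step 2 [1y] bond c/2=1/200: DF=(123331/125000 − 1/200·(0.992800))/(1+1/200) = 1221/1250 ≈ 0.976800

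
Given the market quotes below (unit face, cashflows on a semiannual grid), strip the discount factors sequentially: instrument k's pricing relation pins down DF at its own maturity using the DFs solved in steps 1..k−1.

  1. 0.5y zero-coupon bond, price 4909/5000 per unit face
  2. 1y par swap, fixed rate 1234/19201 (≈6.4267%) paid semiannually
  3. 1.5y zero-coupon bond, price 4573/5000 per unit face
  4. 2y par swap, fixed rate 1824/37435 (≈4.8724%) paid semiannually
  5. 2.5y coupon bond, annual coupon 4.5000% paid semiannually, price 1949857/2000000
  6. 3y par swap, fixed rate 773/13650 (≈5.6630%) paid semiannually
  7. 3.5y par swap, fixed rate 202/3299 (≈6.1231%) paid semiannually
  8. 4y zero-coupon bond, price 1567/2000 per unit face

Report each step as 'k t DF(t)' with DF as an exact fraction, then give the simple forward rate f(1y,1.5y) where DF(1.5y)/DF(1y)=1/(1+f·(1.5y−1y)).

step 1 [0.5y] zero: DF = P = 4909/5000 ≈ 0.981800
step 2 [1y] swap r/2=617/19201: DF=(1 − 617/19201·(0.981800))/(1+617/19201) = 9383/10000 ≈ 0.938300
step 3 [1.5y] zero: DF = P = 4573/5000 ≈ 0.914600
step 4 [2y] swap r/2=912/37435: DF=(1 − 912/37435·(0.981800+0.938300+0.914600))/(1+912/37435) = 568/625 ≈ 0.908800
step 5 [2.5y] bond c/2=9/400: DF=(1949857/2000000 − 9/400·(0.981800+0.938300+0.914600+0.908800))/(1+9/400) = 8711/10000 ≈ 0.871100
step 6 [3y] swap r/2=773/27300: DF=(1 − 773/27300·(0.981800+0.938300+0.914600+0.908800+0.871100))/(1+773/27300) = 4227/5000 ≈ 0.845400
step 7 [3.5y] swap r/2=101/3299: DF=(1 − 101/3299·(0.981800+0.938300+0.914600+0.908800+0.871100+0.845400))/(1+101/3299) = 8081/10000 ≈ 0.808100
step 8 [4y] zero: DF = P = 1567/2000 ≈ 0.783500

1 1/2 4909/5000
2 1 9383/10000
3 3/2 4573/5000
4 2 568/625
5 5/2 8711/10000
6 3 4227/5000
7 7/2 8081/10000
8 4 1567/2000
f(1y,1.5y) = ((9383/10000)/(4573/5000) − 1)/(1/2) = 237/4573 ≈ 5.1826%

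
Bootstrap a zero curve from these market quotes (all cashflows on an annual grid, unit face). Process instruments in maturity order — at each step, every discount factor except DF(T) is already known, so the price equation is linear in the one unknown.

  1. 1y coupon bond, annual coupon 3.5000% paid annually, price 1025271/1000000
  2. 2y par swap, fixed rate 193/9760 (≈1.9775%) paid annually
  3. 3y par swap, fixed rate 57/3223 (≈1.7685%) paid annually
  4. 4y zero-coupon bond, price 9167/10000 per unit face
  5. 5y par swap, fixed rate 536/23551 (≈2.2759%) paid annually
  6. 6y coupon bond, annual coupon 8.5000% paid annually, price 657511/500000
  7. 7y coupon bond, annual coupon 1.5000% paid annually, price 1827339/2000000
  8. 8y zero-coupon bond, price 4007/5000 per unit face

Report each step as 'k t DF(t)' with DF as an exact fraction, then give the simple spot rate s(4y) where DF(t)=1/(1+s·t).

step 1 [1y] bond c/1=7/200: DF=(1025271/1000000 − 7/200·(0))/(1+7/200) = 4953/5000 ≈ 0.990600
step 2 [2y] swap r/1=193/9760: DF=(1 − 193/9760·(0.990600))/(1+193/9760) = 4807/5000 ≈ 0.961400
step 3 [3y] swap r/1=57/3223: DF=(1 − 57/3223·(0.990600+0.961400))/(1+57/3223) = 9487/10000 ≈ 0.948700
step 4 [4y] zero: DF = P = 9167/10000 ≈ 0.916700
step 5 [5y] swap r/1=536/23551: DF=(1 − 536/23551·(0.990600+0.961400+0.948700+0.916700))/(1+536/23551) = 558/625 ≈ 0.892800
step 6 [6y] bond c/1=17/200: DF=(657511/500000 − 17/200·(0.990600+0.961400+0.948700+0.916700+0.892800))/(1+17/200) = 843/1000 ≈ 0.843000
step 7 [7y] bond c/1=3/200: DF=(1827339/2000000 − 3/200·(0.990600+0.961400+0.948700+0.916700+0.892800+0.843000))/(1+3/200) = 8181/10000 ≈ 0.818100
step 8 [8y] zero: DF = P = 4007/5000 ≈ 0.801400

1 1 4953/5000
2 2 4807/5000
3 3 9487/10000
4 4 9167/10000
5 5 558/625
6 6 843/1000
7 7 8181/10000
8 8 4007/5000
s(4y) = (1/(9167/10000) − 1)/(4) = 833/36668 ≈ 2.2717%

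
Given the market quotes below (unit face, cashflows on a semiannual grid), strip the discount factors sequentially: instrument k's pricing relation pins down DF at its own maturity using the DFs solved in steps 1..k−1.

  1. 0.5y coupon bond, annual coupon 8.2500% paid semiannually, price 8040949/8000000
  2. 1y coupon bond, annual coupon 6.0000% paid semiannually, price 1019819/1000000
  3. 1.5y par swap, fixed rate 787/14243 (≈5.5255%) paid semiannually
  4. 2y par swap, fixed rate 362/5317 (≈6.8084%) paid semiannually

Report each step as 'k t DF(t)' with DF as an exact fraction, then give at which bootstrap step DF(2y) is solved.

step 1 [0.5y] bond c/2=33/800: DF=(8040949/8000000 − 33/800·(0))/(1+33/800) = 9653/10000 ≈ 0.965300
step 2 [1y] bond c/2=3/100: DF=(1019819/1000000 − 3/100·(0.965300))/(1+3/100) = 481/500 ≈ 0.962000
step 3 [1.5y] swap r/2=787/28486: DF=(1 − 787/28486·(0.965300+0.962000))/(1+787/28486) = 9213/10000 ≈ 0.921300
step 4 [2y] swap r/2=181/5317: DF=(1 − 181/5317·(0.965300+0.962000+0.921300))/(1+181/5317) = 8733/10000 ≈ 0.873300

1 1/2 9653/10000
2 1 481/500
3 3/2 9213/10000
4 2 8733/10000
DF(2y) is solved at step 4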